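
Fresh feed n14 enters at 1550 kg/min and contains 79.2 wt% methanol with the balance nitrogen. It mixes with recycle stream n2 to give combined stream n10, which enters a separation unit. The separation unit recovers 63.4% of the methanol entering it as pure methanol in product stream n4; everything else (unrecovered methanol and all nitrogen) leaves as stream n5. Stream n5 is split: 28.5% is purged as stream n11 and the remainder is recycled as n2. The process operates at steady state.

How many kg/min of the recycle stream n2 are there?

nitrogen enters only via n14 and leaves only via the purge: 1550×0.208 = 0.285×(nitrogen in n5), and the separation unit passes all nitrogen, so nitrogen in n10 = nitrogen in n5 = 1131.2 kg/min.
methanol in n10: m_A = 1550×0.792 + (1−0.285)·(1−0.634)·m_A, so m_A = 1227.6/0.7383 = 1662.7 kg/min.
n5 = (1−0.634)×1662.7 + 1131.2 = 1739.8 kg/min.
Recycle n2 = (1−0.285)×1739.8 = 1243.9 kg/min.

1244 kg/min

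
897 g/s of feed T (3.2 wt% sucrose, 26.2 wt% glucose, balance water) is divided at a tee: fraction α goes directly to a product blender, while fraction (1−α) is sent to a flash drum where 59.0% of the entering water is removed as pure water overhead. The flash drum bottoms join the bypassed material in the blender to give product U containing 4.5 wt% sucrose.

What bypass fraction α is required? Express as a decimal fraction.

0.306

All 897×0.032 = 28.704 g/s of sucrose reaches U, so U = 28.704/0.045 = 637.87 g/s and vapour = 259.13 g/s.
The evaporator receives (1−α)·897 of feed at 0.706 water and removes 0.590 of that water:
0.590×0.706×(1−α)×897 = 259.13
(1−α) = 259.13/373.64 = 0.6935;  α = 0.3065.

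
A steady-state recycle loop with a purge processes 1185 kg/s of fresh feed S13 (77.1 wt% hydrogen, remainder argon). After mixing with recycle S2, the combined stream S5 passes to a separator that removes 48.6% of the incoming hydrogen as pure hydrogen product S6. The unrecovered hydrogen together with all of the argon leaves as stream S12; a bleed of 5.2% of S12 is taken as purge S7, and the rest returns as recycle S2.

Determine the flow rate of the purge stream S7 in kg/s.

argon enters only via S13 and leaves only via the purge: 1185×0.229 = 0.052×(argon in S12), and the separator passes all argon, so argon in S5 = argon in S12 = 5218.6 kg/s.
hydrogen in S5: m_A = 1185×0.771 + (1−0.052)·(1−0.486)·m_A, so m_A = 913.63/0.5127 = 1781.9 kg/s.
S12 = (1−0.486)×1781.9 + 5218.6 = 6134.5 kg/s.
Purge S7 = 0.052×6134.5 = 318.99 kg/s.

319 kg/s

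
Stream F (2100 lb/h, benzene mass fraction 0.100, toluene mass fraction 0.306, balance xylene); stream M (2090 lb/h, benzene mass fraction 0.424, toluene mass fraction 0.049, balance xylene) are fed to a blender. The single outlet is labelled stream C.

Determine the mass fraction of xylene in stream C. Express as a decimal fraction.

0.561

Total flow out = 2100 + 2090 = 4190 lb/h.
xylene in = 2100×0.594 + 2090×0.527 = 2348.8 lb/h.
xylene mass fraction in C = 2348.8/4190 = 0.561.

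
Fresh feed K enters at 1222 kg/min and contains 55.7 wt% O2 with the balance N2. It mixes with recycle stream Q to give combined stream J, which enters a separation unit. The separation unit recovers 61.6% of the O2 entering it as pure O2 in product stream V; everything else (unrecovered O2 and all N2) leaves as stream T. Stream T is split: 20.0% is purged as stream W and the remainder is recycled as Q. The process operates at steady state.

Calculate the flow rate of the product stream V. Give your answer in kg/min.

605.2 kg/min

O2 in J: m_A = 1222×0.557 + (1−0.200)·(1−0.616)·m_A, so m_A = 680.65/0.6928 = 982.47 kg/min.
Product V = 0.616×982.47 = 605.2 kg/min.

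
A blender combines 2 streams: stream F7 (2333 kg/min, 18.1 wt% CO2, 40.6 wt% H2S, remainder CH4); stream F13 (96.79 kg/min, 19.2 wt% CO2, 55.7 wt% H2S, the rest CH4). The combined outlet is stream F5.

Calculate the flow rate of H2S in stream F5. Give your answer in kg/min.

1001 kg/min

H2S out = H2S in = 2333×0.406 + 96.79×0.557 = 1001.1 kg/min.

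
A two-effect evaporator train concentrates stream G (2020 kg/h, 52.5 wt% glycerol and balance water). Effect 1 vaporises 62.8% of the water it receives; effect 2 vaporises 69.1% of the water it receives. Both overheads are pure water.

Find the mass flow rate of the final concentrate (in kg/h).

water in feed = 2020×0.475 = 959.5 kg/h.
After stage 1: water left = (1−0.628)×959.5 = 356.93; stream total = 1417.4 kg/h.
After stage 2: water left = (1−0.691)×356.93 = 110.29; final concentrate = 1170.8 kg/h.

1171 kg/h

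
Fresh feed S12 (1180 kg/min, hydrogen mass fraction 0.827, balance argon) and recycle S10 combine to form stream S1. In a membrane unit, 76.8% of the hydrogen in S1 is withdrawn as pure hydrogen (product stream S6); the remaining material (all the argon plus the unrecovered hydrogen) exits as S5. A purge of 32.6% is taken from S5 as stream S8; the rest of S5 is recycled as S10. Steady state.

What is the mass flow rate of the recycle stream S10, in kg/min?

argon enters only via S12 and leaves only via the purge: 1180×0.173 = 0.326×(argon in S5), and the membrane unit passes all argon, so argon in S1 = argon in S5 = 626.2 kg/min.
hydrogen in S1: m_A = 1180×0.827 + (1−0.326)·(1−0.768)·m_A, so m_A = 975.86/0.8436 = 1156.7 kg/min.
S5 = (1−0.768)×1156.7 + 626.2 = 894.56 kg/min.
Recycle S10 = (1−0.326)×894.56 = 602.93 kg/min.

602.9 kg/min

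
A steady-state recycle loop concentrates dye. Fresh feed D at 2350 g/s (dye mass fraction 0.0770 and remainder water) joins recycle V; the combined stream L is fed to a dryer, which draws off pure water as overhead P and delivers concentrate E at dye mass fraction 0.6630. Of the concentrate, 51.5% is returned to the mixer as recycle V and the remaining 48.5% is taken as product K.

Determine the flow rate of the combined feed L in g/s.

Overall dye balance (none leaves overhead): dye in fresh feed = dye in product, i.e. 2350×0.077 = (1−0.515)·E·0.663.
E = 180.95/(0.663×0.485) = 562.73 g/s.
Recycle V = 0.515×562.73 = 289.81 g/s.
Combined feed L = 2350 + 289.81 = 2639.8 g/s.

2640 g/s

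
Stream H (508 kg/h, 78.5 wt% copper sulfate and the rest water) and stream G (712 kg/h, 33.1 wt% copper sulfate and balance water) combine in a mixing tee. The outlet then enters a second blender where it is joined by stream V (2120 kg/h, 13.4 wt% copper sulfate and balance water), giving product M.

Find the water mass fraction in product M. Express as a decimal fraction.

Overall, product flow = 3340 kg/h.
water in = 508×0.215 + 712×0.669 + 2120×0.866 = 2421.5 kg/h.
water fraction in M = 0.7250.

0.7250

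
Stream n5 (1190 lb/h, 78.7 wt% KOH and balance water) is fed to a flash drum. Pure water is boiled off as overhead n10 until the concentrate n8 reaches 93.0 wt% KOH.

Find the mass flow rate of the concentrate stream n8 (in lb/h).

KOH is conserved: 1190×0.787 = 936.53 lb/h all reports to the concentrate.
Concentrate = 936.53/(target fraction) = 1007 lb/h.

1007 lb/h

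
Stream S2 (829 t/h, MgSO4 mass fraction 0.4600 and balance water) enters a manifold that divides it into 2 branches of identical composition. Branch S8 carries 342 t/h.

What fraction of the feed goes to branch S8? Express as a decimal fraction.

0.413

Fraction to S8 = 342/829 = 0.4125.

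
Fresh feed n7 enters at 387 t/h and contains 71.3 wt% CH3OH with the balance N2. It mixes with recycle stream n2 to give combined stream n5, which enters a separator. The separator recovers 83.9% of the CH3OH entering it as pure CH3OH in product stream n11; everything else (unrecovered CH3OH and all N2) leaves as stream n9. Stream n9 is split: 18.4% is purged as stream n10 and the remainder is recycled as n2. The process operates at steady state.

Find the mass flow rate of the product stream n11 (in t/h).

266.5 t/h

CH3OH in n5: m_A = 387×0.713 + (1−0.184)·(1−0.839)·m_A, so m_A = 275.93/0.8686 = 317.66 t/h.
Product n11 = 0.839×317.66 = 266.52 t/h.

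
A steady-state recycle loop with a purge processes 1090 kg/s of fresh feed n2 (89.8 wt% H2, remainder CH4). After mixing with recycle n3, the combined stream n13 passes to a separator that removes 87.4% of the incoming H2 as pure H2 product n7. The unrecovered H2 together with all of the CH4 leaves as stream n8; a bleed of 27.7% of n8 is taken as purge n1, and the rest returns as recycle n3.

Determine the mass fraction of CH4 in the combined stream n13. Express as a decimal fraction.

CH4 enters only via n2 and leaves only via the purge: 1090×0.102 = 0.277×(CH4 in n8), and the separator passes all CH4, so CH4 in n13 = CH4 in n8 = 401.37 kg/s.
H2 in n13: m_A = 1090×0.898 + (1−0.277)·(1−0.874)·m_A, so m_A = 978.82/0.9089 = 1076.9 kg/s.
n13 = 1076.9 + 401.37 = 1478.3 kg/s.
CH4 fraction in n13 = 401.37/1478.3 = 0.272.

0.272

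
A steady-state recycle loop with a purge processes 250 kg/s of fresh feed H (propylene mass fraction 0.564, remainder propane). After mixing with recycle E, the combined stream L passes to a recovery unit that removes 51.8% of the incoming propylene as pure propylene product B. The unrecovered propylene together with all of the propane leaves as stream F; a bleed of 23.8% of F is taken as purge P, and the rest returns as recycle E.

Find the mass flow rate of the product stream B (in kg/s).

propylene in L: m_A = 250×0.564 + (1−0.238)·(1−0.518)·m_A, so m_A = 141/0.6327 = 222.85 kg/s.
Product B = 0.518×222.85 = 115.44 kg/s.

115.4 kg/s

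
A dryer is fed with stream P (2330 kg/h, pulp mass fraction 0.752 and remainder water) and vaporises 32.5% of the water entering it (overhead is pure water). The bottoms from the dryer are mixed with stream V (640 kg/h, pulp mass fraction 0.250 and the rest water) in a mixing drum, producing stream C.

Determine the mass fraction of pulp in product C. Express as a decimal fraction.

0.687

Vapour removed = 0.325×0.248×2330 = 187.8 kg/h; concentrate = 2142.2 kg/h.
pulp reaching the mixer = 1752.2 (from concentrate) + 640×0.250 = 1912.2 kg/h.
Product flow = 2142.2 + 640 = 2782.2 kg/h; pulp fraction = 0.687.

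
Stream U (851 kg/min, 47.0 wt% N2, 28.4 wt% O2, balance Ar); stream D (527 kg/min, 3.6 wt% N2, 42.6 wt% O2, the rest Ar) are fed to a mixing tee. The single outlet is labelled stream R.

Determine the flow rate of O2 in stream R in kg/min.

O2 out = O2 in = 851×0.284 + 527×0.426 = 466.19 kg/min.

466.2 kg/min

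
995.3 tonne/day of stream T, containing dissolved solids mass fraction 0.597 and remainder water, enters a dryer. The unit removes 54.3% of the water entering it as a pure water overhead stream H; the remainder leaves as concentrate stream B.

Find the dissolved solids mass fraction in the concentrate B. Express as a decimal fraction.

dissolved solids is not removed: 995.3×0.597 = 594.19 tonne/day of dissolved solids enters B.
water entering = 995.3×0.403 = 401.11 tonne/day; overhead removed = 0.543×401.11 = 217.8 tonne/day.
Concentrate = 995.3 − 217.8 = 777.5 tonne/day.
Mass fraction = 594.19/777.5 = 0.764.

0.764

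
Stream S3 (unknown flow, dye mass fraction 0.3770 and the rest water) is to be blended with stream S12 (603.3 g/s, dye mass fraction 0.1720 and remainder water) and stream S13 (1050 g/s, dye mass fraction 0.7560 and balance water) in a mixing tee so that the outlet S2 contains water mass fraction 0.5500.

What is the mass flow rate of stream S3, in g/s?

2104 g/s

Let S3 be the unknown flow. Total out = 1653.3 + S3.
water balance: 755.73 + 0.623·S3 = 0.550·(1653.3 + S3)
(0.623 − 0.550)·S3 = 0.550×1653.3 − 755.73 = 153.58
S3 = 153.58 / 0.073 = 2103.9 g/s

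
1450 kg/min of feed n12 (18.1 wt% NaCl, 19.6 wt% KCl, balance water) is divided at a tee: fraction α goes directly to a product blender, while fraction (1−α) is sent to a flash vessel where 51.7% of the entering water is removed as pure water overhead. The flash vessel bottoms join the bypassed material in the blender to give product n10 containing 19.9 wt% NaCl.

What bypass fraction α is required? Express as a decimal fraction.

0.719

All 1450×0.181 = 262.45 kg/min of NaCl reaches n10, so n10 = 262.45/0.199 = 1318.8 kg/min and vapour = 131.16 kg/min.
The evaporator receives (1−α)·1450 of feed at 0.623 water and removes 0.517 of that water:
0.517×0.623×(1−α)×1450 = 131.16
(1−α) = 131.16/467.03 = 0.2808;  α = 0.7192.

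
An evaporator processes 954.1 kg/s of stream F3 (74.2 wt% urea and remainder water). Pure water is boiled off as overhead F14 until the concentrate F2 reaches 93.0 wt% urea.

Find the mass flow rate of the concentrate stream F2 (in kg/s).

761.2 kg/s

urea is conserved: 954.1×0.742 = 707.94 kg/s all reports to the concentrate.
Concentrate = 707.94/(target fraction) = 761.23 kg/s.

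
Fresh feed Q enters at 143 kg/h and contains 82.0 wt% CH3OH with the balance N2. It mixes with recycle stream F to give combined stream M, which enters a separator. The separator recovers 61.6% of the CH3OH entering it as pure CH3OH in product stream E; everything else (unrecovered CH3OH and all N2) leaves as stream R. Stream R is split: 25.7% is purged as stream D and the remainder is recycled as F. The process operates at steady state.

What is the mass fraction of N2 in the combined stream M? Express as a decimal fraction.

N2 enters only via Q and leaves only via the purge: 143×0.180 = 0.257×(N2 in R), and the separator passes all N2, so N2 in M = N2 in R = 100.16 kg/h.
CH3OH in M: m_A = 143×0.820 + (1−0.257)·(1−0.616)·m_A, so m_A = 117.26/0.7147 = 164.07 kg/h.
M = 164.07 + 100.16 = 264.23 kg/h.
N2 fraction in M = 100.16/264.23 = 0.379.

0.379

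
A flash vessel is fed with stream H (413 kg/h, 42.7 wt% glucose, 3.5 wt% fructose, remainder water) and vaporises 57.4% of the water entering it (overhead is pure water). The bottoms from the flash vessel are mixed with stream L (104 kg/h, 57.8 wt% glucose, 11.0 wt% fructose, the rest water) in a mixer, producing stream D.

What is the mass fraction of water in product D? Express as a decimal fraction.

0.326

Vapour removed = 0.574×0.538×413 = 127.54 kg/h; concentrate = 285.46 kg/h.
water reaching the mixer = 94.655 (from concentrate) + 104×0.312 = 127.1 kg/h.
Product flow = 285.46 + 104 = 389.46 kg/h; water fraction = 0.326.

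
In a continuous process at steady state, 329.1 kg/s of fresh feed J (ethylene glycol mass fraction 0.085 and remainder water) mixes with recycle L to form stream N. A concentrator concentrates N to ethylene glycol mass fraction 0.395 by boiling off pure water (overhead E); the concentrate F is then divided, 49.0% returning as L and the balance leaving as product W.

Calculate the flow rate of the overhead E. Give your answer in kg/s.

Overall ethylene glycol balance (none leaves overhead): ethylene glycol in fresh feed = ethylene glycol in product, i.e. 329.1×0.085 = (1−0.490)·F·0.395.
F = 27.974/(0.395×0.510) = 138.86 kg/s.
Recycle L = 0.490×138.86 = 68.042 kg/s.
Combined feed N = 329.1 + 68.042 = 397.14 kg/s.
Overhead E = N − F = 397.14 − 138.86 = 258.28 kg/s.

258.3 kg/s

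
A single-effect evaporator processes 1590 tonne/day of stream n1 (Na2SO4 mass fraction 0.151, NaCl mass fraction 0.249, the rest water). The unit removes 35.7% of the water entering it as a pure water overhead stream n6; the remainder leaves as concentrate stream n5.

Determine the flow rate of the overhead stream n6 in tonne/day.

340.6 tonne/day

water entering = 1590×0.600 = 954 tonne/day; overhead removed = 0.357×954 = 340.58 tonne/day.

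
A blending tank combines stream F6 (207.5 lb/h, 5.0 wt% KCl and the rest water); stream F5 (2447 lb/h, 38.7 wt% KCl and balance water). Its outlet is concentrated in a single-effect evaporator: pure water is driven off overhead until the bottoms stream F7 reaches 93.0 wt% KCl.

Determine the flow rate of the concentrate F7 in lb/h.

KCl entering = 207.5×0.050 + 2447×0.387 = 957.36 lb/h.
All KCl reports to F7, so F7 = 957.36/0.930 = 1029.4 lb/h.

1029 lb/h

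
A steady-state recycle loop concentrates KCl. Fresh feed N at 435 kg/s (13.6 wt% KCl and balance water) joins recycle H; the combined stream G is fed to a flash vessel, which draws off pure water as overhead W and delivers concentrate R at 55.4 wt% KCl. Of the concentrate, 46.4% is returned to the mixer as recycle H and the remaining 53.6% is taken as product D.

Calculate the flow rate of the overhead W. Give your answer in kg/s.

328.2 kg/s

Overall KCl balance (none leaves overhead): KCl in fresh feed = KCl in product, i.e. 435×0.136 = (1−0.464)·R·0.554.
R = 59.16/(0.554×0.536) = 199.23 kg/s.
Recycle H = 0.464×199.23 = 92.442 kg/s.
Combined feed G = 435 + 92.442 = 527.44 kg/s.
Overhead W = G − R = 527.44 − 199.23 = 328.21 kg/s.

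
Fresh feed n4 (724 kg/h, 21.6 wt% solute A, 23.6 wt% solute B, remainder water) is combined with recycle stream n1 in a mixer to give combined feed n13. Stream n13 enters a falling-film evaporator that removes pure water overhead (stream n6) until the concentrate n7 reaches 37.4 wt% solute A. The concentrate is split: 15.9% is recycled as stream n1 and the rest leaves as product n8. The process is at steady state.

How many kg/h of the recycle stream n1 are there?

Overall solute A balance (none leaves overhead): solute A in fresh feed = solute A in product, i.e. 724×0.216 = (1−0.159)·n7·0.374.
n7 = 156.38/(0.374×0.841) = 497.19 kg/h.
Recycle n1 = 0.159×497.19 = 79.054 kg/h.

79.05 kg/h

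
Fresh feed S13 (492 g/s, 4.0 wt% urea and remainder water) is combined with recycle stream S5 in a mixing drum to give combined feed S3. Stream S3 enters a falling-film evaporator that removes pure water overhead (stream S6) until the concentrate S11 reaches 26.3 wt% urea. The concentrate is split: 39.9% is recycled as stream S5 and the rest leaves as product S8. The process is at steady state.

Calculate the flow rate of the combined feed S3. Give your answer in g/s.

Overall urea balance (none leaves overhead): urea in fresh feed = urea in product, i.e. 492×0.040 = (1−0.399)·S11·0.263.
S11 = 19.68/(0.263×0.601) = 124.51 g/s.
Recycle S5 = 0.399×124.51 = 49.678 g/s.
Combined feed S3 = 492 + 49.678 = 541.68 g/s.

541.7 g/s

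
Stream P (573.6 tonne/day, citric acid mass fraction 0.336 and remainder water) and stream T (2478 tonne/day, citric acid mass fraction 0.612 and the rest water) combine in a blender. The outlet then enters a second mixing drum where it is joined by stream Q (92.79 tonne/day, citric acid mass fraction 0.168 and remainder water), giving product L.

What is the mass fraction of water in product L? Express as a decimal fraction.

Overall, product flow = 3144.4 tonne/day.
water in = 573.6×0.664 + 2478×0.388 + 92.79×0.832 = 1419.5 tonne/day.
water fraction in L = 0.451.

0.451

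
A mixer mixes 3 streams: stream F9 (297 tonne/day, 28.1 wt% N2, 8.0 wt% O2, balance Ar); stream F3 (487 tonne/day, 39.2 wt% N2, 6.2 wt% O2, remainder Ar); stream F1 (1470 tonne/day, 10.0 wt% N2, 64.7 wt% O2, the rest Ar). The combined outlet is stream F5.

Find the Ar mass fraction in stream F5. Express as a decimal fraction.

Total flow out = 297 + 487 + 1470 = 2254 tonne/day.
Ar in = 297×0.639 + 487×0.546 + 1470×0.253 = 827.6 tonne/day.
Ar mass fraction in F5 = 827.6/2254 = 0.367.

0.367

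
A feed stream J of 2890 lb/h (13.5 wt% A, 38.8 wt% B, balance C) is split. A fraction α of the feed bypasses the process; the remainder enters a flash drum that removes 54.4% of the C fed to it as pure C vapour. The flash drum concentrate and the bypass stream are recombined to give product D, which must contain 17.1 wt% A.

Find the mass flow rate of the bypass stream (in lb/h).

545.3 lb/h

All 2890×0.135 = 390.15 lb/h of A reaches D, so D = 390.15/0.171 = 2281.6 lb/h and vapour = 608.42 lb/h.
The evaporator receives (1−α)·2890 of feed at 0.477 C and removes 0.544 of that C:
0.544×0.477×(1−α)×2890 = 608.42
(1−α) = 608.42/749.92 = 0.8113;  α = 0.1887.
Bypass flow = 0.1887×2890 = 545.3 lb/h.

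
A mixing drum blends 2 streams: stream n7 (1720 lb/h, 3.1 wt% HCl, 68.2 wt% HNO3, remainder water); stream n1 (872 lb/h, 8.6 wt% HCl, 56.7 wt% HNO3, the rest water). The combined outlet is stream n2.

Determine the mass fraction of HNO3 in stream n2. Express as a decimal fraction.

0.643

Total flow out = 1720 + 872 = 2592 lb/h.
HNO3 in = 1720×0.682 + 872×0.567 = 1667.5 lb/h.
HNO3 mass fraction in n2 = 1667.5/2592 = 0.643.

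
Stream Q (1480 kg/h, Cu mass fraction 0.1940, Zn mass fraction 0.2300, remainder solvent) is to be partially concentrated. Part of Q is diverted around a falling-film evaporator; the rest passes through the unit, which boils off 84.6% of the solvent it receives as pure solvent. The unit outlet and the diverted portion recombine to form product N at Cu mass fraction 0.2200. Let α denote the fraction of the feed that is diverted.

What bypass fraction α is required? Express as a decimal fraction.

0.757

All 1480×0.194 = 287.12 kg/h of Cu reaches N, so N = 287.12/0.220 = 1305.1 kg/h and vapour = 174.91 kg/h.
The evaporator receives (1−α)·1480 of feed at 0.576 solvent and removes 0.846 of that solvent:
0.846×0.576×(1−α)×1480 = 174.91
(1−α) = 174.91/721.2 = 0.2425;  α = 0.7575.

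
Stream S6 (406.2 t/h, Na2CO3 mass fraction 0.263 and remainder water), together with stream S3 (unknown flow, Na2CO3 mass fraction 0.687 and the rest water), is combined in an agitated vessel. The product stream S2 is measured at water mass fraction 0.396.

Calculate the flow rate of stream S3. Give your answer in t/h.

1669 t/h

Let S3 be the unknown flow. Total out = 406.2 + S3.
water balance: 299.37 + 0.313·S3 = 0.396·(406.2 + S3)
(0.313 − 0.396)·S3 = 0.396×406.2 − 299.37 = -138.51
S3 = -138.51 / -0.083 = 1668.8 t/h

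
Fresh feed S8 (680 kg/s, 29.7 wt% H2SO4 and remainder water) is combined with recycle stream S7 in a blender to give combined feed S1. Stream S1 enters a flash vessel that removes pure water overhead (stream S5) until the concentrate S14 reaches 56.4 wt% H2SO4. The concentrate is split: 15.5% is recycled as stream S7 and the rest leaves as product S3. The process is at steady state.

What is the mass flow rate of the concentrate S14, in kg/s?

423.8 kg/s

Overall H2SO4 balance (none leaves overhead): H2SO4 in fresh feed = H2SO4 in product, i.e. 680×0.297 = (1−0.155)·S14·0.564.
S14 = 201.96/(0.564×0.845) = 423.77 kg/s.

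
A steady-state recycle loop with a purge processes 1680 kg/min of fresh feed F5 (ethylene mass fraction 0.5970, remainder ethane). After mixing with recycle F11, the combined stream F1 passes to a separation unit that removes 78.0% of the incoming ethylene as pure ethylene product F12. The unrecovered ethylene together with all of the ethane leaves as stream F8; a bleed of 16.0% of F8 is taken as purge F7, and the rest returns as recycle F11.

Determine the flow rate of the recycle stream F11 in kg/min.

3782 kg/min

ethane enters only via F5 and leaves only via the purge: 1680×0.403 = 0.160×(ethane in F8), and the separation unit passes all ethane, so ethane in F1 = ethane in F8 = 4231.5 kg/min.
ethylene in F1: m_A = 1680×0.597 + (1−0.160)·(1−0.780)·m_A, so m_A = 1003/0.8152 = 1230.3 kg/min.
F8 = (1−0.780)×1230.3 + 4231.5 = 4502.2 kg/min.
Recycle F11 = (1−0.160)×4502.2 = 3781.8 kg/min.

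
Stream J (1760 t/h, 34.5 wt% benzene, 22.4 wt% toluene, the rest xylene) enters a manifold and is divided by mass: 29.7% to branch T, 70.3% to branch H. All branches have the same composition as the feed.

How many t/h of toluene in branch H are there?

277.2 t/h

Branch H total = 0.703×1760 = 1237.3 t/h.
toluene in H = 0.224×1237.3 = 277.15 t/h.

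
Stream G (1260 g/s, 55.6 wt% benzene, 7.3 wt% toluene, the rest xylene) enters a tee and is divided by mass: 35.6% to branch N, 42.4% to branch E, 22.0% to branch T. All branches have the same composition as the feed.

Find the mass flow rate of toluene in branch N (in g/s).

Branch N total = 0.356×1260 = 448.56 g/s.
toluene in N = 0.073×448.56 = 32.745 g/s.

32.74 g/s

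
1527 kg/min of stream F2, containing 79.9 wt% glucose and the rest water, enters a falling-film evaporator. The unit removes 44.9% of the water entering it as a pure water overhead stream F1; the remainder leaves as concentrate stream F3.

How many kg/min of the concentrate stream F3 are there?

water entering = 1527×0.201 = 306.93 kg/min; overhead removed = 0.449×306.93 = 137.81 kg/min.
Concentrate = 1527 − 137.81 = 1389.2 kg/min.

1389 kg/min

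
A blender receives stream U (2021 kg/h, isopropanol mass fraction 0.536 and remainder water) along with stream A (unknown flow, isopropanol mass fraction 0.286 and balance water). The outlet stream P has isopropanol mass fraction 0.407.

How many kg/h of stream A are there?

Let A be the unknown flow. Total out = 2021 + A.
isopropanol balance: 1083.3 + 0.286·A = 0.407·(2021 + A)
(0.286 − 0.407)·A = 0.407×2021 − 1083.3 = -260.71
A = -260.71 / -0.121 = 2154.6 kg/h

2155 kg/h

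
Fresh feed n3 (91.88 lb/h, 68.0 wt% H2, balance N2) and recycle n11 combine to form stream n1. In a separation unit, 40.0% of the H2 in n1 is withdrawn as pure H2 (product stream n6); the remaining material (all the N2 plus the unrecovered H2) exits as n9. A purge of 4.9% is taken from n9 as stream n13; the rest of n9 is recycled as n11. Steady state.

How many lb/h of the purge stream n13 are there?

N2 enters only via n3 and leaves only via the purge: 91.88×0.320 = 0.049×(N2 in n9), and the separation unit passes all N2, so N2 in n1 = N2 in n9 = 600.03 lb/h.
H2 in n1: m_A = 91.88×0.680 + (1−0.049)·(1−0.400)·m_A, so m_A = 62.478/0.4294 = 145.5 lb/h.
n9 = (1−0.400)×145.5 + 600.03 = 687.33 lb/h.
Purge n13 = 0.049×687.33 = 33.679 lb/h.

33.68 lb/h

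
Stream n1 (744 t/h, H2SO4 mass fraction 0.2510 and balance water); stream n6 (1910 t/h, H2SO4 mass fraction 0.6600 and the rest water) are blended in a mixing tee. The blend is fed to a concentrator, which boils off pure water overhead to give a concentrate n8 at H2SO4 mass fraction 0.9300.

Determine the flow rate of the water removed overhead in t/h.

H2SO4 entering = 744×0.251 + 1910×0.660 = 1447.3 t/h.
All H2SO4 reports to n8, so n8 = 1447.3/0.930 = 1556.3 t/h.
Total feed = 2654 t/h; overhead = 2654 − 1556.3 = 1097.7 t/h.

1098 t/h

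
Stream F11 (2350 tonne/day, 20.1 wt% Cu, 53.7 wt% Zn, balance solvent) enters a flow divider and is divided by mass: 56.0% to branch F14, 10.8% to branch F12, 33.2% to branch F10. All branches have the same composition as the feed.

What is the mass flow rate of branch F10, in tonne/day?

Branch F10 flow = 0.332×2350 = 780.2 tonne/day.

780.2 tonne/day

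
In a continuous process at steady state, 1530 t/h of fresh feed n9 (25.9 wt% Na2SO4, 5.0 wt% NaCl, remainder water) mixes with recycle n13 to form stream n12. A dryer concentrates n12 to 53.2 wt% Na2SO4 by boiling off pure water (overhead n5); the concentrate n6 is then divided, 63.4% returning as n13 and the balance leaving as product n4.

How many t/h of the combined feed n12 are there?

Overall Na2SO4 balance (none leaves overhead): Na2SO4 in fresh feed = Na2SO4 in product, i.e. 1530×0.259 = (1−0.634)·n6·0.532.
n6 = 396.27/(0.532×0.366) = 2035.2 t/h.
Recycle n13 = 0.634×2035.2 = 1290.3 t/h.
Combined feed n12 = 1530 + 1290.3 = 2820.3 t/h.

2820 t/h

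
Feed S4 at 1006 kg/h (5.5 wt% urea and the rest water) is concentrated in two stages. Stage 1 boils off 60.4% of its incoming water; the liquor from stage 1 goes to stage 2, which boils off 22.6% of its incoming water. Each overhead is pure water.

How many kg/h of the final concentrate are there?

346.7 kg/h

water in feed = 1006×0.945 = 950.67 kg/h.
After stage 1: water left = (1−0.604)×950.67 = 376.47; stream total = 431.8 kg/h.
After stage 2: water left = (1−0.226)×376.47 = 291.38; final concentrate = 346.71 kg/h.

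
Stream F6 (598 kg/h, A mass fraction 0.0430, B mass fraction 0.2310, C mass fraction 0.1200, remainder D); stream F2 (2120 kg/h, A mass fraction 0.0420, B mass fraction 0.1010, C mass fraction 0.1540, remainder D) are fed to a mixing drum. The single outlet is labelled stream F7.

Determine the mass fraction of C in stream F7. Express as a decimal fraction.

Total flow out = 598 + 2120 = 2718 kg/h.
C in = 598×0.120 + 2120×0.154 = 398.24 kg/h.
C mass fraction in F7 = 398.24/2718 = 0.1465.

0.1465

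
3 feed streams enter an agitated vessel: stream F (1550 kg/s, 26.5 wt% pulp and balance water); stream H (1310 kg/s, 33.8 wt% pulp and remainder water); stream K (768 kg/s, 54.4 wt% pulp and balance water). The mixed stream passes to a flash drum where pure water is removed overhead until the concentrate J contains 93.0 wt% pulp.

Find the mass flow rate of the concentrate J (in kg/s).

pulp entering = 1550×0.265 + 1310×0.338 + 768×0.544 = 1271.3 kg/s.
All pulp reports to J, so J = 1271.3/0.930 = 1367 kg/s.

1367 kg/s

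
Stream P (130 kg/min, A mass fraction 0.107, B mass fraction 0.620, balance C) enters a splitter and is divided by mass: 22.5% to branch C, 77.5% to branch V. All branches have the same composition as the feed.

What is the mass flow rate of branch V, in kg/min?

100.8 kg/min

Branch V flow = 0.775×130 = 100.75 kg/min.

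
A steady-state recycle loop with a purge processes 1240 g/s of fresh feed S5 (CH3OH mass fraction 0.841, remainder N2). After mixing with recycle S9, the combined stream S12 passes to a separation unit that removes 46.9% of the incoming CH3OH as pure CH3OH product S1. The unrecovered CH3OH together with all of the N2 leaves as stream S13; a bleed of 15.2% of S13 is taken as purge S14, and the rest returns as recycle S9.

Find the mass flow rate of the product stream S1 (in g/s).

889.7 g/s

CH3OH in S12: m_A = 1240×0.841 + (1−0.152)·(1−0.469)·m_A, so m_A = 1042.8/0.5497 = 1897.1 g/s.
Product S1 = 0.469×1897.1 = 889.72 g/s.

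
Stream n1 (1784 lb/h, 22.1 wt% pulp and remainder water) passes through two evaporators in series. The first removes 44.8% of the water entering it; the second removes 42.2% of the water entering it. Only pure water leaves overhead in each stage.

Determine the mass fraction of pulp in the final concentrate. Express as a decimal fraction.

water in feed = 1784×0.779 = 1389.7 lb/h.
After stage 1: water left = (1−0.448)×1389.7 = 767.13; stream total = 1161.4 lb/h.
After stage 2: water left = (1−0.422)×767.13 = 443.4; final concentrate = 837.67 lb/h.
pulp fraction = 394.26/837.67 = 0.4707.

0.4707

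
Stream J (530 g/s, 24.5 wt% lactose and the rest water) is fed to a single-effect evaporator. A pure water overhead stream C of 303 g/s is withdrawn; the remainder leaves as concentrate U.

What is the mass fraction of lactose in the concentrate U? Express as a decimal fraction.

0.572

lactose is not removed: 530×0.245 = 129.85 g/s of lactose enters U.
Concentrate = 530 − 303 = 227 g/s.
Mass fraction = 129.85/227 = 0.572.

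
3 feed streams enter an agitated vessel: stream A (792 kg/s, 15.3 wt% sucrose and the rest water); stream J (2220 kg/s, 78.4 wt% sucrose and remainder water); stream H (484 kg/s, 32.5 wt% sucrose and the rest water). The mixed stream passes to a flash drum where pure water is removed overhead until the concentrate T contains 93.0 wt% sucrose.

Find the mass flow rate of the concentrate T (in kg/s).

sucrose entering = 792×0.153 + 2220×0.784 + 484×0.325 = 2019 kg/s.
All sucrose reports to T, so T = 2019/0.930 = 2170.9 kg/s.

2171 kg/s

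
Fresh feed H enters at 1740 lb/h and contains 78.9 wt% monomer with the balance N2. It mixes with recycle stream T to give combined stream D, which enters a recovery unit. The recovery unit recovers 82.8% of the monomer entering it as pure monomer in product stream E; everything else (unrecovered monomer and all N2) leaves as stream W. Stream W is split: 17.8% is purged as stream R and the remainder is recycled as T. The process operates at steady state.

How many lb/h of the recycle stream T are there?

N2 enters only via H and leaves only via the purge: 1740×0.211 = 0.178×(N2 in W), and the recovery unit passes all N2, so N2 in D = N2 in W = 2062.6 lb/h.
monomer in D: m_A = 1740×0.789 + (1−0.178)·(1−0.828)·m_A, so m_A = 1372.9/0.8586 = 1598.9 lb/h.
W = (1−0.828)×1598.9 + 2062.6 = 2337.6 lb/h.
Recycle T = (1−0.178)×2337.6 = 1921.5 lb/h.

1922 lb/h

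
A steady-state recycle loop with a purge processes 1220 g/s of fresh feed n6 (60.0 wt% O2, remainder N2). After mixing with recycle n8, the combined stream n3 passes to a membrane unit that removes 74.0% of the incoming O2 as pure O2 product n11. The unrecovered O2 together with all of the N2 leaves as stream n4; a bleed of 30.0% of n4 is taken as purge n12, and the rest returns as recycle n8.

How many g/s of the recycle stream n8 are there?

N2 enters only via n6 and leaves only via the purge: 1220×0.400 = 0.300×(N2 in n4), and the membrane unit passes all N2, so N2 in n3 = N2 in n4 = 1626.7 g/s.
O2 in n3: m_A = 1220×0.600 + (1−0.300)·(1−0.740)·m_A, so m_A = 732/0.8180 = 894.87 g/s.
n4 = (1−0.740)×894.87 + 1626.7 = 1859.3 g/s.
Recycle n8 = (1−0.300)×1859.3 = 1301.5 g/s.

1302 g/s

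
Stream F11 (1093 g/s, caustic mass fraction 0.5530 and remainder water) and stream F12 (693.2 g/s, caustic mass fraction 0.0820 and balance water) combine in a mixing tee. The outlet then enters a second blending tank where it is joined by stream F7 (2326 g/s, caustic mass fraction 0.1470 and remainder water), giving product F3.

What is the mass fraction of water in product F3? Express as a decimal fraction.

Overall, product flow = 4112.2 g/s.
water in = 1093×0.447 + 693.2×0.918 + 2326×0.853 = 3109 g/s.
water fraction in F3 = 0.7560.

0.7560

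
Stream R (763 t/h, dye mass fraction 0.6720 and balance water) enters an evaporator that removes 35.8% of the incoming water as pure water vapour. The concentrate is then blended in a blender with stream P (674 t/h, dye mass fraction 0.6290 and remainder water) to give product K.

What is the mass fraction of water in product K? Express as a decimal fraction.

0.3048

Vapour removed = 0.358×0.328×763 = 89.595 t/h; concentrate = 673.41 t/h.
water reaching the mixer = 160.67 (from concentrate) + 674×0.371 = 410.72 t/h.
Product flow = 673.41 + 674 = 1347.4 t/h; water fraction = 0.3048.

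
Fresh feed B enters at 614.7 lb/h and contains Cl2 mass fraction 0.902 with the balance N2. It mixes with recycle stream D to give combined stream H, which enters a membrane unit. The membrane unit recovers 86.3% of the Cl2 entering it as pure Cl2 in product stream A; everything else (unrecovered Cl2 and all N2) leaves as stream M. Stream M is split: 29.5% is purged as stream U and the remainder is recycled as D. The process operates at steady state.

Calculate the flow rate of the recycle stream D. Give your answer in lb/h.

N2 enters only via B and leaves only via the purge: 614.7×0.098 = 0.295×(N2 in M), and the membrane unit passes all N2, so N2 in H = N2 in M = 204.21 lb/h.
Cl2 in H: m_A = 614.7×0.902 + (1−0.295)·(1−0.863)·m_A, so m_A = 554.46/0.9034 = 613.74 lb/h.
M = (1−0.863)×613.74 + 204.21 = 288.29 lb/h.
Recycle D = (1−0.295)×288.29 = 203.24 lb/h.

203.2 lb/h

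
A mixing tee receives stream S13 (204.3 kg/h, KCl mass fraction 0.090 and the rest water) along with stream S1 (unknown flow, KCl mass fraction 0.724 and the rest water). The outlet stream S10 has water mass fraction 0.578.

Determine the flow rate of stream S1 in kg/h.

224.6 kg/h

Let S1 be the unknown flow. Total out = 204.3 + S1.
water balance: 185.91 + 0.276·S1 = 0.578·(204.3 + S1)
(0.276 − 0.578)·S1 = 0.578×204.3 − 185.91 = -67.828
S1 = -67.828 / -0.302 = 224.59 kg/h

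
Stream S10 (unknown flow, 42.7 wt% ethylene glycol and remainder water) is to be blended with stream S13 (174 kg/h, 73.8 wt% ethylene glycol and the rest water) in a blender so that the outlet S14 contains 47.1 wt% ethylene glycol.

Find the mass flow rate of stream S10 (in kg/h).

1056 kg/h

Let S10 be the unknown flow. Total out = 174 + S10.
ethylene glycol balance: 128.41 + 0.427·S10 = 0.471·(174 + S10)
(0.427 − 0.471)·S10 = 0.471×174 − 128.41 = -46.458
S10 = -46.458 / -0.044 = 1055.9 kg/h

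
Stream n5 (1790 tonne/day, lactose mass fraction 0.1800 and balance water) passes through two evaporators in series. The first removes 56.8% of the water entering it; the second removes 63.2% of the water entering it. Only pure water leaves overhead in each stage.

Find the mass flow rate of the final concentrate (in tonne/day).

555.5 tonne/day

water in feed = 1790×0.820 = 1467.8 tonne/day.
After stage 1: water left = (1−0.568)×1467.8 = 634.09; stream total = 956.29 tonne/day.
After stage 2: water left = (1−0.632)×634.09 = 233.34; final concentrate = 555.54 tonne/day.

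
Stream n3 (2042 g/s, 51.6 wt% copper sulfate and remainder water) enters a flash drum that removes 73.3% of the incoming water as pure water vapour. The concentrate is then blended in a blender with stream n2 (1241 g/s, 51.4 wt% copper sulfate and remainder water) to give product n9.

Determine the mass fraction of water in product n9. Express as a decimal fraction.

0.3389

Vapour removed = 0.733×0.484×2042 = 724.44 g/s; concentrate = 1317.6 g/s.
water reaching the mixer = 263.88 (from concentrate) + 1241×0.486 = 867.01 g/s.
Product flow = 1317.6 + 1241 = 2558.6 g/s; water fraction = 0.3389.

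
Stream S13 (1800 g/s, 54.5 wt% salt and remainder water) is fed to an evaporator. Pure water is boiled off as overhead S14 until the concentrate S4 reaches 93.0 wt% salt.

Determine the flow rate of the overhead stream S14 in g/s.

salt is conserved: 1800×0.545 = 981 g/s all reports to the concentrate.
Concentrate = 981/(target fraction) = 1054.8 g/s.
Overhead = 1800 − 1054.8 = 745.16 g/s.

745.2 g/s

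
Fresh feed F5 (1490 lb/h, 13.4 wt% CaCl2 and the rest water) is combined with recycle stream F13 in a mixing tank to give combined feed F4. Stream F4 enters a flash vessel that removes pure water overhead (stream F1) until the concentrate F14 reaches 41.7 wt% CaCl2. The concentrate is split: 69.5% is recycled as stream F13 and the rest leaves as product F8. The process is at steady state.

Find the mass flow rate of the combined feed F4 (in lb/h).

2581 lb/h

Overall CaCl2 balance (none leaves overhead): CaCl2 in fresh feed = CaCl2 in product, i.e. 1490×0.134 = (1−0.695)·F14·0.417.
F14 = 199.66/(0.417×0.305) = 1569.8 lb/h.
Recycle F13 = 0.695×1569.8 = 1091 lb/h.
Combined feed F4 = 1490 + 1091 = 2581 lb/h.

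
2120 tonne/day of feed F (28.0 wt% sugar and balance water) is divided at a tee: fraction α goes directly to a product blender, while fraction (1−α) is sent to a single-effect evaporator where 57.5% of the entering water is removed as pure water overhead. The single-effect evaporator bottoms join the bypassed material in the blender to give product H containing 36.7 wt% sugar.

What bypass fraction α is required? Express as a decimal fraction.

0.427

All 2120×0.280 = 593.6 tonne/day of sugar reaches H, so H = 593.6/0.367 = 1617.4 tonne/day and vapour = 502.56 tonne/day.
The evaporator receives (1−α)·2120 of feed at 0.720 water and removes 0.575 of that water:
0.575×0.720×(1−α)×2120 = 502.56
(1−α) = 502.56/877.68 = 0.5726;  α = 0.4274.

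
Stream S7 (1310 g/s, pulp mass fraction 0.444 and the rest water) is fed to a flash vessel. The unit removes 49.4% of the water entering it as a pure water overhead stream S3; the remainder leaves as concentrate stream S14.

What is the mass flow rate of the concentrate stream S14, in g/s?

water entering = 1310×0.556 = 728.36 g/s; overhead removed = 0.494×728.36 = 359.81 g/s.
Concentrate = 1310 − 359.81 = 950.19 g/s.

950.2 g/s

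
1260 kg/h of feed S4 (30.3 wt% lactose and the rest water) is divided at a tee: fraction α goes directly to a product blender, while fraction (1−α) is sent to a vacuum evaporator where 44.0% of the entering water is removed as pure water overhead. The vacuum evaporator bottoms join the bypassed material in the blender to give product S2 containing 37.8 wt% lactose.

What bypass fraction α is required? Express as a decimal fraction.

All 1260×0.303 = 381.78 kg/h of lactose reaches S2, so S2 = 381.78/0.378 = 1010 kg/h and vapour = 250 kg/h.
The evaporator receives (1−α)·1260 of feed at 0.697 water and removes 0.440 of that water:
0.440×0.697×(1−α)×1260 = 250
(1−α) = 250/386.42 = 0.6470;  α = 0.3530.

0.353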